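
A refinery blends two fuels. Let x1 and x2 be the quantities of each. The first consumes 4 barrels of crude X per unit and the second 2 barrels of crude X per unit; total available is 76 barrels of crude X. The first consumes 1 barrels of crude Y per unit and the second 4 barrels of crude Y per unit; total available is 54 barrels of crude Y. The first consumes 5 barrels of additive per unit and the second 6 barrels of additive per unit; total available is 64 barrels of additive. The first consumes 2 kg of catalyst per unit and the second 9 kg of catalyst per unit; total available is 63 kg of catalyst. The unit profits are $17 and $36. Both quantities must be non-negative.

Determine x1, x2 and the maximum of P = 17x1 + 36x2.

x1 = 6, x2 = 17/3, maximum P = 306

Extreme points and P = 17x1 + 36x2:
  (0, 0) → P = 0
  (0, 7) → P = 252
  (64/5, 0) → P = 1088/5
  (6, 17/3) → P = 306

The optimum lies where 5x1 + 6x2 = 64 and 2x1 + 9x2 = 63.
Solving simultaneously gives x1 = 6, x2 = 17/3.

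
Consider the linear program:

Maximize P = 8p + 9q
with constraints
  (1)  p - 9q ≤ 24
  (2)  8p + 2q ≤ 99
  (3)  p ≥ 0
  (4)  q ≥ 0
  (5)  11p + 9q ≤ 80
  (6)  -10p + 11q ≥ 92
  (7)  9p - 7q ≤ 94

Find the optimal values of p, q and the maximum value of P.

p = 0, q = 80/9, maximum P = 80

Feasible corners and P = 8p + 9q:
  (0, 80/9) → P = 80
  (0, 92/11) → P = 828/11
  (52/211, 1812/211) → P = 16724/211

The optimum lies where p = 0 and 11p + 9q = 80.
Solving simultaneously gives p = 0, q = 80/9.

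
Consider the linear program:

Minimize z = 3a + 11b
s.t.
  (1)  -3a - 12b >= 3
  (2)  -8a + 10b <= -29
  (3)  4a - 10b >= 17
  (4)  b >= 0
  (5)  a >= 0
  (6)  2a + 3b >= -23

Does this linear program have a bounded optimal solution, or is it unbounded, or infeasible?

The boundaries -3a - 12b = 3 and -8a + 10b = -29 meet at (53/21, -37/42), but that point violates b ≥ 0. Every candidate vertex is excluded by some other constraint, so the feasible region is empty.

infeasible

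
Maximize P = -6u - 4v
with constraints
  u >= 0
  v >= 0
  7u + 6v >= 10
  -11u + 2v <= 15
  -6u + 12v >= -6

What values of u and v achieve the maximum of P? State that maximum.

Feasible corners and P = -6u - 4v:
  (0, 5/3) → P = -20/3
  (0, 15/2) → P = -30
  (13/10, 3/20) → P = -42/5
The feasible region is unbounded (it extends along (2, 11), (2, 1)), but P strictly decreases along every unbounded feasible direction, so there is no improving ray and the maximum is attained at a vertex.

u = 0, v = 5/3, maximum P = -20/3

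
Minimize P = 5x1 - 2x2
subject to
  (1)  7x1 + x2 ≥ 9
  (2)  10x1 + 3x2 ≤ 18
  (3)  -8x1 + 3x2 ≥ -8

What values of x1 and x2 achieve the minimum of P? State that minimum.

x1 = 9/11, x2 = 36/11, minimum P = -27/11

Vertices and P = 5x1 - 2x2:
  (9/11, 36/11) → P = -27/11
  (35/29, 16/29) → P = 143/29
  (13/9, 32/27) → P = 131/27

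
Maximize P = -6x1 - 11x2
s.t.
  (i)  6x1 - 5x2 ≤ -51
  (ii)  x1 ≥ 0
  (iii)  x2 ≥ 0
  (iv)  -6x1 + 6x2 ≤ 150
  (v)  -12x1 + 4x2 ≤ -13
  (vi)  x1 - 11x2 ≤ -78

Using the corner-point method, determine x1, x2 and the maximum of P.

Extreme points and P = -6x1 - 11x2:
  (74, 99) → P = -1533
  (269/36, 115/6) → P = -767/3
  (113/8, 313/8) → P = -4121/8

The optimum lies where 6x1 - 5x2 = -51 and -12x1 + 4x2 = -13.
Solving simultaneously gives x1 = 269/36, x2 = 115/6.

x1 = 269/36, x2 = 115/6, maximum P = -767/3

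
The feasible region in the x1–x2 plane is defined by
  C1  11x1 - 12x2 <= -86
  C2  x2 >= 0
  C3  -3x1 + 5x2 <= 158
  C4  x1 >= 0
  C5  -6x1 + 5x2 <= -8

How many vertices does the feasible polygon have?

Intersecting each pair of boundary lines and keeping only the points that satisfy every inequality leaves:
  (1466/19, 1480/19)
  (526/17, 604/17)
  (166/3, 324/5)

3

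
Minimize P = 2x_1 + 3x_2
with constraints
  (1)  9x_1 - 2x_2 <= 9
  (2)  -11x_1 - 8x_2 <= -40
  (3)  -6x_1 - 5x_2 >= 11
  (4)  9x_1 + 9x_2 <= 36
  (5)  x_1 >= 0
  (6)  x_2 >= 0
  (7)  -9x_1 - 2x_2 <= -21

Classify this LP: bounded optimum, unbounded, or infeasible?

The boundaries x_2 = 0 and -9x_1 - 2x_2 = -21 meet at (7/3, 0), but that point violates 9x_1 - 2x_2 ≤ 9. Every candidate vertex is excluded by some other constraint, so the feasible region is empty.

infeasible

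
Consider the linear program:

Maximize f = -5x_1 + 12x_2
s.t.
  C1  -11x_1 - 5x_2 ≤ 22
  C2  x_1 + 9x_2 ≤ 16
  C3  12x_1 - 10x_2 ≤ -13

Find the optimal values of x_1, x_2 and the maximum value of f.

x_1 = -139/47, x_2 = 99/47, maximum f = 1883/47

Vertices and f = -5x_1 + 12x_2:
  (-139/47, 99/47) → f = 1883/47
  (-57/34, -121/170) → f = -27/170
  (43/118, 205/118) → f = 2245/118

The optimum lies where -11x_1 - 5x_2 = 22 and x_1 + 9x_2 = 16.
Solving simultaneously gives x_1 = -139/47, x_2 = 99/47.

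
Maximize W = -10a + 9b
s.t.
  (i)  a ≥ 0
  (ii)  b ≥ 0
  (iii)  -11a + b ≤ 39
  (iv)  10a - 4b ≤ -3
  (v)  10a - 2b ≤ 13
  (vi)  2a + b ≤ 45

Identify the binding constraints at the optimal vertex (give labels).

Vertices and W = -10a + 9b:
  (0, 39) → W = 351
  (0, 3/4) → W = 27/4
  (6/13, 573/13) → W = 5097/13
  (29/10, 8) → W = 43
  (103/14, 212/7) → W = 199

The maximum is at (6/13, 573/13). Substituting into each constraint, equality holds for (iii) and (vi); the remaining constraints have slack.

(iii) and (vi)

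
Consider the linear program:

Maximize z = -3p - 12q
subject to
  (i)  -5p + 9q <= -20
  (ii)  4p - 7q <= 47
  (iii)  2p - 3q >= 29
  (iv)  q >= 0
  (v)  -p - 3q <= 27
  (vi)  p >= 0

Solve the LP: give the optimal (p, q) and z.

p = 31, q = 11, maximum z = -225

Vertices and z = -3p - 12q:
  (283, 155) → z = -2709
  (67, 35) → z = -621
  (31, 11) → z = -225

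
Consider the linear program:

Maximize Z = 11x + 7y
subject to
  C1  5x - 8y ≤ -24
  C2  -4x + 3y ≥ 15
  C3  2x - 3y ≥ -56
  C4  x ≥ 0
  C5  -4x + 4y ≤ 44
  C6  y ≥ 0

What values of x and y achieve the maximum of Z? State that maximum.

Extreme points and Z = 11x + 7y:
  (0, 5) → Z = 35
  (18, 29) → Z = 401
  (0, 11) → Z = 77

x = 18, y = 29, maximum Z = 401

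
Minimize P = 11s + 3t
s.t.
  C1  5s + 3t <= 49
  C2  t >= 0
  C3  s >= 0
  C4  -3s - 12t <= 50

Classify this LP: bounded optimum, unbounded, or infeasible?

bounded optimum

Corner points and P = 11s + 3t:
  (49/5, 0) → P = 539/5
  (0, 49/3) → P = 49
  (0, 0) → P = 0
The feasible region has finitely many vertices and no improving ray; the minimum is 0 at (0, 0).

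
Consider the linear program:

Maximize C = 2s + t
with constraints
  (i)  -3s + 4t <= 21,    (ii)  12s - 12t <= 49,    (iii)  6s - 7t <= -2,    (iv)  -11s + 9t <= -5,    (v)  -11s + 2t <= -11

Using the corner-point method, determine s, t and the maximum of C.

Corner points and C = 2s + t:
  (112/3, 133/4) → C = 1295/12
  (209/17, 246/17) → C = 664/17
  (367/12, 53/2) → C = 263/3
  (53/23, 52/23) → C = 158/23

The optimum lies where -3s + 4t = 21 and 12s - 12t = 49.
Solving simultaneously gives s = 112/3, t = 133/4.

s = 112/3, t = 133/4, maximum C = 1295/12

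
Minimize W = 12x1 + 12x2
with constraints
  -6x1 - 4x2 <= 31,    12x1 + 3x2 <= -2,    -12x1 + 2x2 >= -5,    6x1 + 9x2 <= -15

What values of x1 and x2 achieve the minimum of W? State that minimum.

Feasible corners and W = 12x1 + 12x2:
  (-7/10, -67/10) → W = -444/5
  (-73/10, 16/5) → W = -246/5
  (1/8, -7/4) → W = -39/2

The binding constraints are -6x1 - 4x2 = 31 and -12x1 + 2x2 = -5.
Solving simultaneously gives x1 = -7/10, x2 = -67/10.

x1 = -7/10, x2 = -67/10, minimum W = -444/5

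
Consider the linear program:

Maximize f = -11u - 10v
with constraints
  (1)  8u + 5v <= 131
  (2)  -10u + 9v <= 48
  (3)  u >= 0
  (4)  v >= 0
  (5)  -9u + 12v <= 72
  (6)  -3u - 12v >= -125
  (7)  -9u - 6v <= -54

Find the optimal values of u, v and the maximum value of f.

Vertices and f = -11u - 10v:
  (131/8, 0) → f = -1441/8
  (947/81, 607/81) → f = -16487/81
  (24/13, 96/13) → f = -1224/13
  (66/47, 324/47) → f = -3966/47
  (6, 0) → f = -66
  (53/12, 149/16) → f = -3401/24

The binding constraints are v = 0 and -9u - 6v = -54.
Solving simultaneously gives u = 6, v = 0.

u = 6, v = 0, maximum f = -66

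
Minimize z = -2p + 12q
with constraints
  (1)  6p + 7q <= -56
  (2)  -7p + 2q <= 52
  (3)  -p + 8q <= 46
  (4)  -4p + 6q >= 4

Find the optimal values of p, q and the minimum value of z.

Vertices and z = -2p + 12q:
  (-476/61, -80/61) → z = -8/61
  (-91/16, -25/8) → z = -209/8
  (-152/17, -90/17) → z = -776/17

At the optimal vertex, -7p + 2q = 52 and -4p + 6q = 4.
Solving simultaneously gives p = -152/17, q = -90/17.

p = -152/17, q = -90/17, minimum z = -776/17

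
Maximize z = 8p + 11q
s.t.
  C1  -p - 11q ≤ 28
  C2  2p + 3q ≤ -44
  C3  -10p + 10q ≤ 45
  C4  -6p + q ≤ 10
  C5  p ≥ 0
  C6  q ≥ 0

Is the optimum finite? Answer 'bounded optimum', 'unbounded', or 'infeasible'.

The boundaries -10p + 10q = 45 and p = 0 meet at (0, 9/2), but that point violates 2p + 3q ≤ -44. Every candidate vertex is excluded by some other constraint, so the feasible region is empty.

infeasible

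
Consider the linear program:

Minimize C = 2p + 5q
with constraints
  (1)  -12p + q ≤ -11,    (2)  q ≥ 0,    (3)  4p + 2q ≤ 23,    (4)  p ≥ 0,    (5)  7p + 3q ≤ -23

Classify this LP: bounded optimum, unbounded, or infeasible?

The boundaries -12p + q = -11 and q = 0 meet at (11/12, 0), but that point violates 7p + 3q ≤ -23. Every candidate vertex is excluded by some other constraint, so the feasible region is empty.

infeasible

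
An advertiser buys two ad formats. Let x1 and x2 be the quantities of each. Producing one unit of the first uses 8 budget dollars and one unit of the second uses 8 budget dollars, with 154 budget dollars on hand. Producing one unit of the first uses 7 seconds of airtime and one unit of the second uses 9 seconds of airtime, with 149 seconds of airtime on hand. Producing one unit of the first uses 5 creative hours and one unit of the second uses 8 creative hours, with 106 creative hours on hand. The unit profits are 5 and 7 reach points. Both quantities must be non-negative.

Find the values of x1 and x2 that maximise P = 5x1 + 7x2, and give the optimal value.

Feasible corners and P = 5x1 + 7x2:
  (0, 0) → P = 0
  (0, 53/4) → P = 371/4
  (77/4, 0) → P = 385/4
  (16, 13/4) → P = 411/4

The binding constraints are 8x1 + 8x2 = 154 and 5x1 + 8x2 = 106.
Solving simultaneously gives x1 = 16, x2 = 13/4.

x1 = 16, x2 = 13/4, maximum P = 411/4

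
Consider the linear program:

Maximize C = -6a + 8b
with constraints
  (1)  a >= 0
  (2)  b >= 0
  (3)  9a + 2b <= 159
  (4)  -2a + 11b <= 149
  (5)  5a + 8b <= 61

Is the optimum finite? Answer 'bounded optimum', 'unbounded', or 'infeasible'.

bounded optimum

Corner points and C = -6a + 8b:
  (0, 0) → C = 0
  (0, 61/8) → C = 61
  (61/5, 0) → C = -366/5
The feasible region has finitely many vertices and no improving ray; the maximum is 61 at (0, 61/8).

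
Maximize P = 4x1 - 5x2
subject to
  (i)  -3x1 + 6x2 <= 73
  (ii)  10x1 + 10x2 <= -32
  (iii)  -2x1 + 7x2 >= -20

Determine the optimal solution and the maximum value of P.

x1 = -4/15, x2 = -44/15, maximum P = 68/5

Feasible corners and P = 4x1 - 5x2:
  (-461/45, 317/45) → P = -381/5
  (-631/9, -206/9) → P = -166
  (-4/15, -44/15) → P = 68/5

At the optimal vertex, 10x1 + 10x2 = -32 and -2x1 + 7x2 = -20.
Solving simultaneously gives x1 = -4/15, x2 = -44/15.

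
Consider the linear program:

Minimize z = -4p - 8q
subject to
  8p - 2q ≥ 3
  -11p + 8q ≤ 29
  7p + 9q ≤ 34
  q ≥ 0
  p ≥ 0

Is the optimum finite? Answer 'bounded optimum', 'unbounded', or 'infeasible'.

bounded optimum

Vertices and z = -4p - 8q:
  (95/86, 251/86) → z = -1194/43
  (3/8, 0) → z = -3/2
  (34/7, 0) → z = -136/7
The feasible region has finitely many vertices and no improving ray; the minimum is -1194/43 at (95/86, 251/86).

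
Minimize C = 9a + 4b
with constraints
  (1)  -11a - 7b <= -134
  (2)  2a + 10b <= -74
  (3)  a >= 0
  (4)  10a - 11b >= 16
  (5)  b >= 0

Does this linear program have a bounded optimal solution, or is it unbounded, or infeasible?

infeasible

The boundaries -11a - 7b = -134 and 2a + 10b = -74 meet at (929/48, -541/48), but that point violates b ≥ 0. Every candidate vertex is excluded by some other constraint, so the feasible region is empty.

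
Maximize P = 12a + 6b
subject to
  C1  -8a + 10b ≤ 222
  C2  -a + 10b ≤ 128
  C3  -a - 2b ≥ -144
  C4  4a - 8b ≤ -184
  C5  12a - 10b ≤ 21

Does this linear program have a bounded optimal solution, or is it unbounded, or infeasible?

infeasible

The boundaries -8a + 10b = 222 and -a + 10b = 128 meet at (-94/7, 401/35), but that point violates 4a - 8b ≤ -184. Every candidate vertex is excluded by some other constraint, so the feasible region is empty.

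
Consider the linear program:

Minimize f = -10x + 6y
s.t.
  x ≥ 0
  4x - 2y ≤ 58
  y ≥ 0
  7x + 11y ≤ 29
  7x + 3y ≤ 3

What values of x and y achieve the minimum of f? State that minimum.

Corner points and f = -10x + 6y:
  (0, 0) → f = 0
  (0, 1) → f = 6
  (3/7, 0) → f = -30/7

The optimum lies where y = 0 and 7x + 3y = 3.
Solving simultaneously gives x = 3/7, y = 0.

x = 3/7, y = 0, minimum f = -30/7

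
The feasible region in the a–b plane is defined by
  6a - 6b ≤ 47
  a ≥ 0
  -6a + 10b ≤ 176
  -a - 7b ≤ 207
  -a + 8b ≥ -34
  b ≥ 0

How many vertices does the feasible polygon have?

Pairwise boundary intersections that survive every other constraint:
  (763/12, 223/4)
  (47/6, 0)
  (0, 88/5)
  (0, 0)

4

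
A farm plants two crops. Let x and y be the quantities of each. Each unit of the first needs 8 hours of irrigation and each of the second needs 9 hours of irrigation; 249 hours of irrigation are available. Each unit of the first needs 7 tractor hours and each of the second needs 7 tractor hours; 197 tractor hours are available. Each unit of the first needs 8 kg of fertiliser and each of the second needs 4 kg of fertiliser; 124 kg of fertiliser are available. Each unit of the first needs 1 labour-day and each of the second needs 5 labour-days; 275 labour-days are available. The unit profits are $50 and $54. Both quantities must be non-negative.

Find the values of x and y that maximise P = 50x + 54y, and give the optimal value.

Vertices and P = 50x + 54y:
  (0, 0) → P = 0
  (0, 83/3) → P = 1494
  (31/2, 0) → P = 775
  (3, 25) → P = 1500

The binding constraints are 8x + 9y = 249 and 8x + 4y = 124.
Solving simultaneously gives x = 3, y = 25.

x = 3, y = 25, maximum P = 1500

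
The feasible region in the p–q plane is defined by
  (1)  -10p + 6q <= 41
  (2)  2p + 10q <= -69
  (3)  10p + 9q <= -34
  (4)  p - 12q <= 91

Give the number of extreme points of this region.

The feasible vertices (each the meet of two boundaries and inside every other half-plane) are:
  (-103/14, -38/7)
  (-173/19, -317/38)
  (41/17, -251/34)

3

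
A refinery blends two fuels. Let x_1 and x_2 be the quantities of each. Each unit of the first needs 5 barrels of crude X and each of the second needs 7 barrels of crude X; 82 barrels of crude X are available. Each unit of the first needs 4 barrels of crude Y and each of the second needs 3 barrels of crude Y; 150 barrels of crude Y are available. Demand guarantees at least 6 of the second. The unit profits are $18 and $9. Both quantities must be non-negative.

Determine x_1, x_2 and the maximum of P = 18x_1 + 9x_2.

Corner points and P = 18x_1 + 9x_2:
  (0, 82/7) → P = 738/7
  (0, 6) → P = 54
  (8, 6) → P = 198

The optimum lies where 5x_1 + 7x_2 = 82 and x_2 = 6.
Solving simultaneously gives x_1 = 8, x_2 = 6.

x_1 = 8, x_2 = 6, maximum P = 198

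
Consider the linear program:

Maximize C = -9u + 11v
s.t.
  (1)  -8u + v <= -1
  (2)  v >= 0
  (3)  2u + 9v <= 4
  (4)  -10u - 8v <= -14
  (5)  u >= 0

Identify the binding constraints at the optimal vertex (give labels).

(3) and (4)

Extreme points and C = -9u + 11v:
  (2, 0) → C = -18
  (7/5, 0) → C = -63/5
  (47/37, 6/37) → C = -357/37

The maximum is at (47/37, 6/37). Substituting into each constraint, equality holds for (3) and (4); the remaining constraints have slack.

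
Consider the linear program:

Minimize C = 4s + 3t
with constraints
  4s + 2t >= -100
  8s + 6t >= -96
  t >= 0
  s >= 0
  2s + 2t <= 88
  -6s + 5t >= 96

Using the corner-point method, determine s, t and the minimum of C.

s = 0, t = 96/5, minimum C = 288/5

Corner points and C = 4s + 3t:
  (0, 44) → C = 132
  (0, 96/5) → C = 288/5
  (124/11, 360/11) → C = 1576/11

The binding constraints are s = 0 and -6s + 5t = 96.
Solving simultaneously gives s = 0, t = 96/5.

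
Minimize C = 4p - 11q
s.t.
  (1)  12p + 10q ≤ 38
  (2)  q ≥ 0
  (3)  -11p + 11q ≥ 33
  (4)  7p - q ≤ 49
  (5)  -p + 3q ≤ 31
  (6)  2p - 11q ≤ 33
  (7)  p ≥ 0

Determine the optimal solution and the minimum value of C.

p = 0, q = 19/5, minimum C = -209/5

Extreme points and C = 4p - 11q:
  (4/11, 37/11) → C = -391/11
  (0, 19/5) → C = -209/5
  (0, 3) → C = -33

At the optimal vertex, 12p + 10q = 38 and p = 0.
Solving simultaneously gives p = 0, q = 19/5.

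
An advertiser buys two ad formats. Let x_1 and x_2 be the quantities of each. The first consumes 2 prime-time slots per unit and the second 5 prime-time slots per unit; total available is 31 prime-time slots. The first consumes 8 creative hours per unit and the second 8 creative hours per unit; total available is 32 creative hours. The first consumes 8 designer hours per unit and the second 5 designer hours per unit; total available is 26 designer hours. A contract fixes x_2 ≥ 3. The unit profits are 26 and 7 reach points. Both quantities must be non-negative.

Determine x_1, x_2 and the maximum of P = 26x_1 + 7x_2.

x_1 = 1, x_2 = 3, maximum P = 47

Corner points and P = 26x_1 + 7x_2:
  (0, 4) → P = 28
  (0, 3) → P = 21
  (1, 3) → P = 47

The optimum lies where 8x_1 + 8x_2 = 32 and x_2 = 3.
Solving simultaneously gives x_1 = 1, x_2 = 3.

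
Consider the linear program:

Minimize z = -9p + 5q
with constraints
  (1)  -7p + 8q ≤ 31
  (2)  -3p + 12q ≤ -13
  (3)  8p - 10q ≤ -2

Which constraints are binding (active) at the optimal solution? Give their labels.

(2) and (3)

Extreme points and z = -9p + 5q:
  (-119/15, -46/15) → z = 841/15
  (-49, -39) → z = 246
  (-7/3, -5/3) → z = 38/3

The minimum is at (-7/3, -5/3). Substituting into each constraint, equality holds for (2) and (3); the remaining constraints have slack.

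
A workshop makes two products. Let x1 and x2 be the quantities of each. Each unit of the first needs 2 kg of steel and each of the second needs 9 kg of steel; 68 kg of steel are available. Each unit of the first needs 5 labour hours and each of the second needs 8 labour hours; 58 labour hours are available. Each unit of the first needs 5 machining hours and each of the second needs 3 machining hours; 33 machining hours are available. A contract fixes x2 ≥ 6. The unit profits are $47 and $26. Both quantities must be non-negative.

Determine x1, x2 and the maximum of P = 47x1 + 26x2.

x1 = 2, x2 = 6, maximum P = 250

Vertices and P = 47x1 + 26x2:
  (0, 29/4) → P = 377/2
  (0, 6) → P = 156
  (2, 6) → P = 250

The optimum lies where 5x1 + 8x2 = 58 and x2 = 6.
Solving simultaneously gives x1 = 2, x2 = 6.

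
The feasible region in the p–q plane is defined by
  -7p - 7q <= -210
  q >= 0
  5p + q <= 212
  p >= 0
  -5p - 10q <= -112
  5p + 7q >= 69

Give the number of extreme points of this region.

4

Intersecting each pair of boundary lines and keeping only the points that satisfy every inequality leaves:
  (30, 0)
  (0, 30)
  (212/5, 0)
  (0, 212)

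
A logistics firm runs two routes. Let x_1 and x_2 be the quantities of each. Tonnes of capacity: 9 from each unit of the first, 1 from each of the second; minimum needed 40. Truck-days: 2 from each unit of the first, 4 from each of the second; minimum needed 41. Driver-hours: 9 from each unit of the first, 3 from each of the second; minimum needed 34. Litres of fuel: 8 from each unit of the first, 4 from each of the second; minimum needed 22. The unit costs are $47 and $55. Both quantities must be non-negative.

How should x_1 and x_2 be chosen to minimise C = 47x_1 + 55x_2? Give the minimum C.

x_1 = 7/2, x_2 = 17/2, minimum C = 632

Corner points and C = 47x_1 + 55x_2:
  (0, 40) → C = 2200
  (41/2, 0) → C = 1927/2
  (7/2, 17/2) → C = 632
The feasible region is unbounded (it extends along (0, 1), (1, 0)), but C strictly increases along every unbounded feasible direction, so there is no improving ray and the minimum is attained at a vertex.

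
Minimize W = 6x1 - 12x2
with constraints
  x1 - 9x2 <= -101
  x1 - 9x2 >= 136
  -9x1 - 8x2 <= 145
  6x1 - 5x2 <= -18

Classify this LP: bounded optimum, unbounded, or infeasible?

Constraints x1 - 9x2 ≤ -101 and x1 - 9x2 ≥ 136 have parallel boundaries but demand opposite sides — no point can satisfy both, so the region is empty.

infeasible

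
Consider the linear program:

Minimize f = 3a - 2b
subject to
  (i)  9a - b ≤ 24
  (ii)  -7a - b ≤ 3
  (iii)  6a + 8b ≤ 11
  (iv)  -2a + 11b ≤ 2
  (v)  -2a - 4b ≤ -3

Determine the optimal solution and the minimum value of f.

Extreme points and f = 3a - 2b:
  (105/82, 17/41) → f = 247/82
  (5/2, -1/2) → f = 17/2
  (5/6, 1/3) → f = 11/6

The binding constraints are -2a + 11b = 2 and -2a - 4b = -3.
Solving simultaneously gives a = 5/6, b = 1/3.

a = 5/6, b = 1/3, minimum f = 11/6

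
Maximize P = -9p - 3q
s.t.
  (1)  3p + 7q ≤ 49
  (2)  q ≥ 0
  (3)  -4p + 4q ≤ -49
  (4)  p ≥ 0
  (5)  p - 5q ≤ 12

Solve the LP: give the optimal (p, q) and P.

Feasible corners and P = -9p - 3q:
  (539/40, 49/40) → P = -2499/20
  (329/22, 13/22) → P = -1500/11
  (197/16, 1/16) → P = -111

At the optimal vertex, -4p + 4q = -49 and p - 5q = 12.
Solving simultaneously gives p = 197/16, q = 1/16.

p = 197/16, q = 1/16, maximum P = -111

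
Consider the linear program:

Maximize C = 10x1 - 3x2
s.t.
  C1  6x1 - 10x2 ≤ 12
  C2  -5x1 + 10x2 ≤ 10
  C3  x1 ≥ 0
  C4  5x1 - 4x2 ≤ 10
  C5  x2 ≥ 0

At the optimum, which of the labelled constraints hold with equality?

C2 and C4

Vertices and C = 10x1 - 3x2:
  (2, 0) → C = 20
  (0, 1) → C = -3
  (14/3, 10/3) → C = 110/3
  (0, 0) → C = 0

The maximum is at (14/3, 10/3). Substituting into each constraint, equality holds for C2 and C4; the remaining constraints have slack.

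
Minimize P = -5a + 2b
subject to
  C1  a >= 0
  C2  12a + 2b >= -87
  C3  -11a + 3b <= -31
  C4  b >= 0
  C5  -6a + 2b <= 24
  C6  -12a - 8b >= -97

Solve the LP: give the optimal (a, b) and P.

Corner points and P = -5a + 2b:
  (31/11, 0) → P = -155/11
  (539/124, 695/124) → P = -1305/124
  (97/12, 0) → P = -485/12

The optimum lies where b = 0 and -12a - 8b = -97.
Solving simultaneously gives a = 97/12, b = 0.

a = 97/12, b = 0, minimum P = -485/12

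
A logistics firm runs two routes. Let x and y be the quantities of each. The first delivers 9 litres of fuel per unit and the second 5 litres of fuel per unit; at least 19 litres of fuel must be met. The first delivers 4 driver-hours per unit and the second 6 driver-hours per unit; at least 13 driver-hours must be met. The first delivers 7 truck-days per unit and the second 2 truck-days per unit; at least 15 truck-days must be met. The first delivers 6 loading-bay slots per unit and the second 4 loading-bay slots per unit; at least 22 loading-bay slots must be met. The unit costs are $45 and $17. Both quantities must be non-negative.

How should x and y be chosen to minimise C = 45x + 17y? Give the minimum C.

x = 1, y = 4, minimum C = 113

Vertices and C = 45x + 17y:
  (0, 15/2) → C = 255/2
  (11/3, 0) → C = 165
  (1, 4) → C = 113
The feasible region is unbounded (it extends along (0, 1), (1, 0)), but C strictly increases along every unbounded feasible direction, so there is no improving ray and the minimum is attained at a vertex.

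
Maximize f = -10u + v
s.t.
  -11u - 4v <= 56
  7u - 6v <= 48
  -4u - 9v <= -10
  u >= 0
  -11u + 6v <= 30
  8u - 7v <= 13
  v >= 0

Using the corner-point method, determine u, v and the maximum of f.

Vertices and f = -10u + v:
  (258, 293) → f = -2287
  (0, 10/9) → f = 10/9
  (187/100, 7/25) → f = -921/50
  (0, 5) → f = 5
The feasible region is unbounded (it extends along (6, 11), (6, 7)), but f strictly decreases along every unbounded feasible direction, so there is no improving ray and the maximum is attained at a vertex.

u = 0, v = 5, maximum f = 5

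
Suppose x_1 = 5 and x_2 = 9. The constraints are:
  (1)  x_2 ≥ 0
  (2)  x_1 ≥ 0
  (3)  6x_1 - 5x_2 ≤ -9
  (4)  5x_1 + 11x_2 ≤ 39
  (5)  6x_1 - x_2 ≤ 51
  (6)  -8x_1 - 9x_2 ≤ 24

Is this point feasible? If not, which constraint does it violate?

Constraint (4): 5x_1 + 11x_2 = 124, which is not ≤ 39. All other constraints are satisfied.

not feasible — violates (4)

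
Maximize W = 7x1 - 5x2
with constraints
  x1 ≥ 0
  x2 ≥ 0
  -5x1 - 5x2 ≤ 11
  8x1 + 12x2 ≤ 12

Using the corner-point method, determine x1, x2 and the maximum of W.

x1 = 3/2, x2 = 0, maximum W = 21/2

Corner points and W = 7x1 - 5x2:
  (0, 0) → W = 0
  (0, 1) → W = -5
  (3/2, 0) → W = 21/2

At the optimal vertex, x2 = 0 and 8x1 + 12x2 = 12.
Solving simultaneously gives x1 = 3/2, x2 = 0.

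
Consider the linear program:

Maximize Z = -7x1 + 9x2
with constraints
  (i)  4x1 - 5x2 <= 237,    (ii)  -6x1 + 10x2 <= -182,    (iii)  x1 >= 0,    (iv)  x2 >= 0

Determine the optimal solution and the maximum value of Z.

x1 = 91/3, x2 = 0, maximum Z = -637/3

Vertices and Z = -7x1 + 9x2:
  (146, 347/5) → Z = -1987/5
  (237/4, 0) → Z = -1659/4
  (91/3, 0) → Z = -637/3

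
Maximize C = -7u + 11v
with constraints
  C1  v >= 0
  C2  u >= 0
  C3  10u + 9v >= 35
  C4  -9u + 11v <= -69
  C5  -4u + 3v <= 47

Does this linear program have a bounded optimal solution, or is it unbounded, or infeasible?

From the feasible point (23/3, 0), moving in the direction (11, 9) keeps every constraint satisfied while C increases without bound.

unbounded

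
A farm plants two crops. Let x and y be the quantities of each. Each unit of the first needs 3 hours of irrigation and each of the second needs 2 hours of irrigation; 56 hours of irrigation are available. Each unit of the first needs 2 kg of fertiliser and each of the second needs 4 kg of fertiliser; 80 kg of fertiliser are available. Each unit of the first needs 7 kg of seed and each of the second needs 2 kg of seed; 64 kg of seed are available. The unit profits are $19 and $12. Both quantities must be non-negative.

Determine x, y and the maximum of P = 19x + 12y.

Corner points and P = 19x + 12y:
  (0, 0) → P = 0
  (0, 20) → P = 240
  (64/7, 0) → P = 1216/7
  (4, 18) → P = 292

The binding constraints are 2x + 4y = 80 and 7x + 2y = 64.
Solving simultaneously gives x = 4, y = 18.

x = 4, y = 18, maximum P = 292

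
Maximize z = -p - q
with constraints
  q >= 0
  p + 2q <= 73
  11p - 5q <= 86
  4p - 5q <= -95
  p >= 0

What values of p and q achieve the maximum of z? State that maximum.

p = 0, q = 19, maximum z = -19

Extreme points and z = -p - q:
  (175/13, 387/13) → z = -562/13
  (0, 73/2) → z = -73/2
  (0, 19) → z = -19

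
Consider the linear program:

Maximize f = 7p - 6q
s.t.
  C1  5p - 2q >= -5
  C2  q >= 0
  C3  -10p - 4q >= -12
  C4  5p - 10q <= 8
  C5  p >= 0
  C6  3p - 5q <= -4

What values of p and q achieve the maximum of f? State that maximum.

At the optimal vertex, -10p - 4q = -12 and 3p - 5q = -4.
Solving simultaneously gives p = 22/31, q = 38/31.

p = 22/31, q = 38/31, maximum f = -74/31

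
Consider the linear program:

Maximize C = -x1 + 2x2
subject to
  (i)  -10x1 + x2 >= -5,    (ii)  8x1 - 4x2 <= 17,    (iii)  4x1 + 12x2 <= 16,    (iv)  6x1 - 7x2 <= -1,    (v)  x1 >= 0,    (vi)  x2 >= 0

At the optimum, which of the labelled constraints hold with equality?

Vertices and C = -x1 + 2x2:
  (19/31, 35/31) → C = 51/31
  (9/16, 5/8) → C = 11/16
  (0, 4/3) → C = 8/3
  (0, 1/7) → C = 2/7

The maximum is at (0, 4/3). Substituting into each constraint, equality holds for (iii) and (v); the remaining constraints have slack.

(iii) and (v)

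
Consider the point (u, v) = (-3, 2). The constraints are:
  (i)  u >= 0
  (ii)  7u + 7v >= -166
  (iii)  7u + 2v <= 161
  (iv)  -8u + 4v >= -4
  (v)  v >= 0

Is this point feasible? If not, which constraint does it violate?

not feasible — violates (i)

Constraint (i): u = -3, which is not ≥ 0. All other constraints are satisfied.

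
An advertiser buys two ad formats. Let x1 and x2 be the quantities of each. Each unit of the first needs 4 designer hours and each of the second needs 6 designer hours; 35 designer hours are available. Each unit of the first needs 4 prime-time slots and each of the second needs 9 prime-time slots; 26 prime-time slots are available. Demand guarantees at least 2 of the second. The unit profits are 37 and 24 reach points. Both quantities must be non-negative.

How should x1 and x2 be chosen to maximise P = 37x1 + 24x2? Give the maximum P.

The optimum lies where 4x1 + 9x2 = 26 and x2 = 2.
Solving simultaneously gives x1 = 2, x2 = 2.

x1 = 2, x2 = 2, maximum P = 122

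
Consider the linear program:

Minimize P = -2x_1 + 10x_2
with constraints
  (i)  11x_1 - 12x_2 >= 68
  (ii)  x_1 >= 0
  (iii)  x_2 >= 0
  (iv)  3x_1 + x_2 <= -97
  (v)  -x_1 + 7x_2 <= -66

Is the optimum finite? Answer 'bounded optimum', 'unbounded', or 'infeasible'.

The boundaries x_1 = 0 and 3x_1 + x_2 = -97 meet at (0, -97), but that point violates x_2 ≥ 0. Every candidate vertex is excluded by some other constraint, so the feasible region is empty.

infeasible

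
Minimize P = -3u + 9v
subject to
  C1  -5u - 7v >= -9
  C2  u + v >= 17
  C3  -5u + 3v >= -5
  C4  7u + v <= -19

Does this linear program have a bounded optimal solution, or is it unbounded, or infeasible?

The boundaries -5u - 7v = -9 and 7u + v = -19 meet at (-71/22, 79/22), but that point violates u + v ≥ 17. Every candidate vertex is excluded by some other constraint, so the feasible region is empty.

infeasible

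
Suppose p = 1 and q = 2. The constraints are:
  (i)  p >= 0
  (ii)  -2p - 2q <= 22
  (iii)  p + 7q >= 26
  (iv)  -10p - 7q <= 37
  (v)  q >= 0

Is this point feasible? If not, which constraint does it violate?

not feasible — violates (iii)

Constraint (iii): p + 7q = 15, which is not ≥ 26. All other constraints are satisfied.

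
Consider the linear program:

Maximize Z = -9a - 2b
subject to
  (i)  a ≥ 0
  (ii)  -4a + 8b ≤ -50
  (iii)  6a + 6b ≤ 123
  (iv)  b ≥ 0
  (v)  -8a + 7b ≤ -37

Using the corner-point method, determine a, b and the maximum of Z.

Corner points and Z = -9a - 2b:
  (107/6, 8/3) → Z = -995/6
  (25/2, 0) → Z = -225/2
  (41/2, 0) → Z = -369/2

The optimum lies where -4a + 8b = -50 and b = 0.
Solving simultaneously gives a = 25/2, b = 0.

a = 25/2, b = 0, maximum Z = -225/2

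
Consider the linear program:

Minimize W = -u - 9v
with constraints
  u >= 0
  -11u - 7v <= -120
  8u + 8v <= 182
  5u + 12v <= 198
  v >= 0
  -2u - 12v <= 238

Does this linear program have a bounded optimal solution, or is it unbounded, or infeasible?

Vertices and W = -u - 9v:
  (54/97, 1578/97) → W = -14256/97
  (120/11, 0) → W = -120/11
  (75/7, 337/28) → W = -3333/28
  (91/4, 0) → W = -91/4
The feasible region has finitely many vertices and no improving ray; the minimum is -14256/97 at (54/97, 1578/97).

bounded optimum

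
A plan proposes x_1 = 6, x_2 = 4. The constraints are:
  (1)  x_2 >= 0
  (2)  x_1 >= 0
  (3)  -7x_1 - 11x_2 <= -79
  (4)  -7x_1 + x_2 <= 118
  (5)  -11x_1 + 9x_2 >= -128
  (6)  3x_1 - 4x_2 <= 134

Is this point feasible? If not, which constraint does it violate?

(1): 4 ≥ 0 ✓
(2): 6 ≥ 0 ✓
(3): -86 ≤ -79 ✓
(4): -38 ≤ 118 ✓
(5): -30 ≥ -128 ✓
(6): 2 ≤ 134 ✓

feasible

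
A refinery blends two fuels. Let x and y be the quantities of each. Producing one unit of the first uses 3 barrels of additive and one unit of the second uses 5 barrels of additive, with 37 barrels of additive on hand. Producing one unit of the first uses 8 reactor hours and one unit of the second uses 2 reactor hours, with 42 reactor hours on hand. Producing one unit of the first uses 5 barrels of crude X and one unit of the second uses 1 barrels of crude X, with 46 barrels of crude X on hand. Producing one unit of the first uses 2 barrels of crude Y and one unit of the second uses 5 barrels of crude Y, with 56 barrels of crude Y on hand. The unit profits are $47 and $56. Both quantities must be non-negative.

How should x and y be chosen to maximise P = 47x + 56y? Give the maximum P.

x = 4, y = 5, maximum P = 468

Corner points and P = 47x + 56y:
  (0, 0) → P = 0
  (0, 37/5) → P = 2072/5
  (21/4, 0) → P = 987/4
  (4, 5) → P = 468

At the optimal vertex, 3x + 5y = 37 and 8x + 2y = 42.
Solving simultaneously gives x = 4, y = 5.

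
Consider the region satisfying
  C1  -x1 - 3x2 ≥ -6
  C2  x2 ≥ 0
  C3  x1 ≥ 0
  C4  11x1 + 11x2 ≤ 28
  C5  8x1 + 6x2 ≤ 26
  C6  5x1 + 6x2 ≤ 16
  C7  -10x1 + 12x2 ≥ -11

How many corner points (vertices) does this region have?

5

Of the 21 pairwise boundary intersections, those satisfying every inequality are:
  (0, 2)
  (9/11, 19/11)
  (0, 0)
  (11/10, 0)
  (457/242, 159/242)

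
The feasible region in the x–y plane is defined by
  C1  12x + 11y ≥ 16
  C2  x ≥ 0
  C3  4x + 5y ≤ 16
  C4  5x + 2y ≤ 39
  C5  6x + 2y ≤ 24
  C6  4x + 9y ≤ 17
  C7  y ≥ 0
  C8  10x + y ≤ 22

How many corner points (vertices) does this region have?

5

Of the 28 pairwise boundary intersections, those satisfying every inequality are:
  (0, 16/11)
  (4/3, 0)
  (0, 17/9)
  (181/86, 41/43)
  (11/5, 0)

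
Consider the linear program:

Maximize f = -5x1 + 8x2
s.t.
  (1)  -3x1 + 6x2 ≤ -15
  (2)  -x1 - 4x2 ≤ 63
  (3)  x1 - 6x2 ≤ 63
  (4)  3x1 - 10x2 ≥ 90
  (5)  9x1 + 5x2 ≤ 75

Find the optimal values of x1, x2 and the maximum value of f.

x1 = -45/4, x2 = -99/8, maximum f = -171/4

Feasible corners and f = -5x1 + 8x2:
  (-45/4, -99/8) → f = -171/4
  (765/59, -492/59) → f = -7761/59
  (80/7, -39/7) → f = -712/7

At the optimal vertex, x1 - 6x2 = 63 and 3x1 - 10x2 = 90.
Solving simultaneously gives x1 = -45/4, x2 = -99/8.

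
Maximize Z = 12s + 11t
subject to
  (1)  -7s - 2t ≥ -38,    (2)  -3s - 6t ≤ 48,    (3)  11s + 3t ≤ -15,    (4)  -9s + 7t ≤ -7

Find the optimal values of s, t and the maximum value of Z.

s = -21/26, t = -53/26, maximum Z = -835/26

The binding constraints are 11s + 3t = -15 and -9s + 7t = -7.
Solving simultaneously gives s = -21/26, t = -53/26.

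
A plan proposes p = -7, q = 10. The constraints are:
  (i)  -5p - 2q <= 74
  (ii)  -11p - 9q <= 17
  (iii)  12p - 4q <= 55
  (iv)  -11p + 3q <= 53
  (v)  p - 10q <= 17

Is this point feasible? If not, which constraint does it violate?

Constraint (iv): -11p + 3q = 107, which is not ≤ 53. All other constraints are satisfied.

not feasible — violates (iv)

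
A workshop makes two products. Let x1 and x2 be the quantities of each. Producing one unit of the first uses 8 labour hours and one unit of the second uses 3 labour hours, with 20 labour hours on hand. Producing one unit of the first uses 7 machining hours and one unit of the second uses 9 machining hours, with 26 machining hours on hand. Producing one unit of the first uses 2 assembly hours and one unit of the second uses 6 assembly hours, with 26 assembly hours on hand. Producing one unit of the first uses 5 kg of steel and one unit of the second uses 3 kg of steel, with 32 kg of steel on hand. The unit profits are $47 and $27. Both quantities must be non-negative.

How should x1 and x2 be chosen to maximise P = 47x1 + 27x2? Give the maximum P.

x1 = 2, x2 = 4/3, maximum P = 130

Extreme points and P = 47x1 + 27x2:
  (0, 0) → P = 0
  (0, 26/9) → P = 78
  (5/2, 0) → P = 235/2
  (2, 4/3) → P = 130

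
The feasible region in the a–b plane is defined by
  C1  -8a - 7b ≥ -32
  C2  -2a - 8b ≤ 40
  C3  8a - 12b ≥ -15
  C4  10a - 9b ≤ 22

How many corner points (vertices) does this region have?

Pairwise boundary intersections that survive every other constraint:
  (279/152, 47/19)
  (221/71, 72/71)
  (-75/11, -145/44)
  (-92/49, -222/49)

4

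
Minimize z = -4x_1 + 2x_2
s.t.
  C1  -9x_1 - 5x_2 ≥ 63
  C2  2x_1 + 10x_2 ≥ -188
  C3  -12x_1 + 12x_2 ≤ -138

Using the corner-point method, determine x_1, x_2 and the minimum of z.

x_1 = 31/8, x_2 = -783/40, minimum z = -1093/20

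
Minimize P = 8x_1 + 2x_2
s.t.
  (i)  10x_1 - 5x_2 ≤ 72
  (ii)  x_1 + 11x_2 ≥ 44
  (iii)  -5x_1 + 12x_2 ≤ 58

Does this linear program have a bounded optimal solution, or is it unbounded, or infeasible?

Feasible corners and P = 8x_1 + 2x_2:
  (44/5, 16/5) → P = 384/5
  (1154/95, 188/19) → P = 11112/95
  (-110/67, 278/67) → P = -324/67
The feasible region has finitely many vertices and no improving ray; the minimum is -324/67 at (-110/67, 278/67).

bounded optimum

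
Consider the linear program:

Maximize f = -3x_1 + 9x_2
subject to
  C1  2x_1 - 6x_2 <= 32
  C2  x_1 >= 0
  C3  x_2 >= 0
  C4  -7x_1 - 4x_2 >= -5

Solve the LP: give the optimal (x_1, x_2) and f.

x_1 = 0, x_2 = 5/4, maximum f = 45/4

Extreme points and f = -3x_1 + 9x_2:
  (0, 0) → f = 0
  (0, 5/4) → f = 45/4
  (5/7, 0) → f = -15/7

The optimum lies where x_1 = 0 and -7x_1 - 4x_2 = -5.
Solving simultaneously gives x_1 = 0, x_2 = 5/4.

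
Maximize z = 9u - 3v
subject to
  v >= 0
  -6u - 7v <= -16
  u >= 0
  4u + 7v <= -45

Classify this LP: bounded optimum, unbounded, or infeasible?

infeasible

The boundaries v = 0 and -6u - 7v = -16 meet at (8/3, 0), but that point violates 4u + 7v ≤ -45. Every candidate vertex is excluded by some other constraint, so the feasible region is empty.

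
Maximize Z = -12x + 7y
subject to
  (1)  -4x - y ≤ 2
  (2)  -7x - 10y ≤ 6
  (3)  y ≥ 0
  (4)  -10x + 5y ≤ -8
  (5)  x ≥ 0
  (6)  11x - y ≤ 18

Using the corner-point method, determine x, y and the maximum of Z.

x = 82/45, y = 92/45, maximum Z = -68/9

Feasible corners and Z = -12x + 7y:
  (4/5, 0) → Z = -48/5
  (18/11, 0) → Z = -216/11
  (82/45, 92/45) → Z = -68/9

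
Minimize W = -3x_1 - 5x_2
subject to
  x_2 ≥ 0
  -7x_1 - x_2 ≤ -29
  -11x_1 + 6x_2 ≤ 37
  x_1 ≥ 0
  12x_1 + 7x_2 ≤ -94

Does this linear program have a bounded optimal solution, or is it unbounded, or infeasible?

infeasible

The boundaries x_2 = 0 and -7x_1 - x_2 = -29 meet at (29/7, 0), but that point violates 12x_1 + 7x_2 ≤ -94. Every candidate vertex is excluded by some other constraint, so the feasible region is empty.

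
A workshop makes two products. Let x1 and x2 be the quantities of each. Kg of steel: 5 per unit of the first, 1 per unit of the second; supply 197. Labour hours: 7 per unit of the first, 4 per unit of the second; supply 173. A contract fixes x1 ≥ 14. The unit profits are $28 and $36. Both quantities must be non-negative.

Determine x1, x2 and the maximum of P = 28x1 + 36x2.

x1 = 14, x2 = 75/4, maximum P = 1067

Extreme points and P = 28x1 + 36x2:
  (173/7, 0) → P = 692
  (14, 0) → P = 392
  (14, 75/4) → P = 1067

The binding constraints are 7x1 + 4x2 = 173 and x1 = 14.
Solving simultaneously gives x1 = 14, x2 = 75/4.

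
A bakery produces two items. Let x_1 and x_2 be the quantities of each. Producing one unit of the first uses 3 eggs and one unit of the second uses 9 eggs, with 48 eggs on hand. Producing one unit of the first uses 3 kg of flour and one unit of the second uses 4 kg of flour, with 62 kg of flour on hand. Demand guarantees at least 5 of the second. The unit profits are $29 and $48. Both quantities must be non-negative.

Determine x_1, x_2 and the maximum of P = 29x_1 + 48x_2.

x_1 = 1, x_2 = 5, maximum P = 269

Extreme points and P = 29x_1 + 48x_2:
  (0, 16/3) → P = 256
  (0, 5) → P = 240
  (1, 5) → P = 269

The optimum lies where 3x_1 + 9x_2 = 48 and x_2 = 5.
Solving simultaneously gives x_1 = 1, x_2 = 5.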